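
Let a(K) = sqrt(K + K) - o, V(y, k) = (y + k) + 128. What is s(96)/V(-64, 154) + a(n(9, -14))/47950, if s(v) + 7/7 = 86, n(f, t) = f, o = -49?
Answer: 145944/373325 + 3*sqrt(2)/47950 ≈ 0.39102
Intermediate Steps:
s(v) = 85 (s(v) = -1 + 86 = 85)
V(y, k) = 128 + k + y (V(y, k) = (k + y) + 128 = 128 + k + y)
a(K) = 49 + sqrt(2)*sqrt(K) (a(K) = sqrt(K + K) - 1*(-49) = sqrt(2*K) + 49 = sqrt(2)*sqrt(K) + 49 = 49 + sqrt(2)*sqrt(K))
s(96)/V(-64, 154) + a(n(9, -14))/47950 = 85/(128 + 154 - 64) + (49 + sqrt(2)*sqrt(9))/47950 = 85/218 + (49 + sqrt(2)*3)*(1/47950) = 85*(1/218) + (49 + 3*sqrt(2))*(1/47950) = 85/218 + (7/6850 + 3*sqrt(2)/47950) = 145944/373325 + 3*sqrt(2)/47950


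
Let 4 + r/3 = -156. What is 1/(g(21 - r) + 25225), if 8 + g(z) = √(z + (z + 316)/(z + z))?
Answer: 25267434/637168380359 - √503824638/637168380359 ≈ 3.9621e-5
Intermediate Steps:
r = -480 (r = -12 + 3*(-156) = -12 - 468 = -480)
g(z) = -8 + √(z + (316 + z)/(2*z)) (g(z) = -8 + √(z + (z + 316)/(z + z)) = -8 + √(z + (316 + z)/((2*z))) = -8 + √(z + (316 + z)*(1/(2*z))) = -8 + √(z + (316 + z)/(2*z)))
1/(g(21 - r) + 25225) = 1/((-8 + √(2 + 4*(21 - 1*(-480)) + 632/(21 - 1*(-480)))/2) + 25225) = 1/((-8 + √(2 + 4*(21 + 480) + 632/(21 + 480))/2) + 25225) = 1/((-8 + √(2 + 4*501 + 632/501)/2) + 25225) = 1/((-8 + √(2 + 2004 + 632*(1/501))/2) + 25225) = 1/((-8 + √(2 + 2004 + 632/501)/2) + 25225) = 1/((-8 + √(1005638/501)/2) + 25225) = 1/((-8 + (√503824638/501)/2) + 25225) = 1/((-8 + √503824638/1002) + 25225) = 1/(25217 + √503824638/1002)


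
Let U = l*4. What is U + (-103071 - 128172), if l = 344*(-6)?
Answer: -239499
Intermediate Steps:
l = -2064
U = -8256 (U = -2064*4 = -8256)
U + (-103071 - 128172) = -8256 + (-103071 - 128172) = -8256 - 231243 = -239499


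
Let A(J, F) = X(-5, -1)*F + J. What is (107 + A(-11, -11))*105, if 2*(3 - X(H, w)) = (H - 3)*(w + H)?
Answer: 34335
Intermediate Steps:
X(H, w) = 3 - (-3 + H)*(H + w)/2 (X(H, w) = 3 - (H - 3)*(w + H)/2 = 3 - (-3 + H)*(H + w)/2)
A(J, F) = J - 21*F (A(J, F) = (3 - ½*(-5)² + (3/2)*(-5) + (3/2)*(-1) - ½*(-5)*(-1))*F + J = (3 - ½*25 - 15/2 - 3/2 - 5/2)*F + J = (3 - 25/2 - 15/2 - 3/2 - 5/2)*F + J = -21*F + J = J - 21*F)
(107 + A(-11, -11))*105 = (107 + (-11 - 21*(-11)))*105 = (107 + (-11 + 231))*105 = (107 + 220)*105 = 327*105 = 34335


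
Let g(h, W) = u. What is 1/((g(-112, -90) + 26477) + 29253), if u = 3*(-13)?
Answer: 1/55691 ≈ 1.7956e-5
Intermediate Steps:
u = -39
g(h, W) = -39
1/((g(-112, -90) + 26477) + 29253) = 1/((-39 + 26477) + 29253) = 1/(26438 + 29253) = 1/55691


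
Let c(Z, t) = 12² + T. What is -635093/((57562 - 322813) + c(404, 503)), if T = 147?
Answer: 635093/264960 ≈ 2.3969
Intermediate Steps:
c(Z, t) = 291 (c(Z, t) = 12² + 147 = 144 + 147 = 291)
-635093/((57562 - 322813) + c(404, 503)) = -635093/((57562 - 322813) + 291) = -635093/(-265251 + 291) = -635093/(-264960) = -635093*(-1/264960) = 635093/264960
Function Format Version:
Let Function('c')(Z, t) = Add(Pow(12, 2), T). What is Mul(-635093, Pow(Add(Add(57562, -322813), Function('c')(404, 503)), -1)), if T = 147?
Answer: Rational(635093, 264960) ≈ 2.3969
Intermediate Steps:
Function('c')(Z, t) = 291 (Function('c')(Z, t) = Add(Pow(12, 2), 147) = Add(144, 147) = 291)
Mul(-635093, Pow(Add(Add(57562, -322813), Function('c')(404, 503)), -1)) = Mul(-635093, Pow(Add(Add(57562, -322813), 291), -1)) = Mul(-635093, Pow(Add(-265251, 291), -1)) = Mul(-635093, Pow(-264960, -1)) = Mul(-635093, Rational(-1, 264960)) = Rational(635093, 264960)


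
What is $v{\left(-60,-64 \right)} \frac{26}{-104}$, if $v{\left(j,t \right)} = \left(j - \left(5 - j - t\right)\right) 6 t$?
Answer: $-18144$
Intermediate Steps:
$v{\left(j,t \right)} = 6 t \left(-5 + t + 2 j\right)$ ($v{\left(j,t \right)} = \left(j + \left(-5 + j + t\right)\right) 6 t = \left(-5 + t + 2 j\right) 6 t = 6 t \left(-5 + t + 2 j\right)$)
$v{\left(-60,-64 \right)} \frac{26}{-104} = 6 \left(-64\right) \left(-5 - 64 + 2 \left(-60\right)\right) \frac{26}{-104} = 6 \left(-64\right) \left(-5 - 64 - 120\right) 26 \left(- \frac{1}{104}\right) = 6 \left(-64\right) \left(-189\right) \left(- \frac{1}{4}\right) = 72576 \left(- \frac{1}{4}\right) = -18144$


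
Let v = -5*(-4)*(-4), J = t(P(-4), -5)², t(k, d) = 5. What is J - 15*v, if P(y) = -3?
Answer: 1225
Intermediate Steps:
J = 25 (J = 5² = 25)
v = -80 (v = 20*(-4) = -80)
J - 15*v = 25 - 15*(-80) = 25 + 1200 = 1225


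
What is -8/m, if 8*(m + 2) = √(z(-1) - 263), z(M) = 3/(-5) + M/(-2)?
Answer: 10240/5191 + 64*I*√26310/5191 ≈ 1.9726 + 1.9998*I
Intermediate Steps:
z(M) = -⅗ - M/2 (z(M) = 3*(-⅕) + M*(-½) = -⅗ - M/2)
m = -2 + I*√26310/80 (m = -2 + √((-⅗ - ½*(-1)) - 263)/8 = -2 + √((-⅗ + ½) - 263)/8 = -2 + √(-⅒ - 263)/8 = -2 + √(-2631/10)/8 = -2 + (I*√26310/10)/8 = -2 + I*√26310/80 ≈ -2.0 + 2.0275*I)
-8/m = -8/(-2 + I*√26310/80)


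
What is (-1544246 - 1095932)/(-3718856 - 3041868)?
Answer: 1320089/3380362 ≈ 0.39052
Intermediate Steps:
(-1544246 - 1095932)/(-3718856 - 3041868) = -2640178/(-6760724) = -2640178*(-1/6760724) = 1320089/3380362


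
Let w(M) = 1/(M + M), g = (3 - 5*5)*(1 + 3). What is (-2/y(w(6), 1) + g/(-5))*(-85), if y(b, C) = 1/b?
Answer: -8891/6 ≈ -1481.8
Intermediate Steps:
g = -88 (g = (3 - 25)*4 = -22*4 = -88)
w(M) = 1/(2*M)
(-2/y(w(6), 1) + g/(-5))*(-85) = (-2*(½)/6 - 88/(-5))*(-85) = (-2*(½)*(⅙) - 88*(-⅕))*(-85) = (-2/(1/(1/12)) + 88/5)*(-85) = (-2/12 + 88/5)*(-85) = (-2*1/12 + 88/5)*(-85) = (-⅙ + 88/5)*(-85) = (523/30)*(-85) = -8891/6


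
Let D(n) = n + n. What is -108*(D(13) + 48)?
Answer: -7992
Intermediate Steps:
D(n) = 2*n
-108*(D(13) + 48) = -108*(2*13 + 48) = -108*(26 + 48) = -108*74 = -7992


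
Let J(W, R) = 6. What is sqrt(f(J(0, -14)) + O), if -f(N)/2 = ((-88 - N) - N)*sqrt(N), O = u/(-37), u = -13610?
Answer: sqrt(503570 + 273800*sqrt(6))/37 ≈ 29.287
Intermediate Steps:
O = 13610/37 (O = -13610/(-37) = -13610*(-1/37) = 13610/37 ≈ 367.84)
f(N) = -2*sqrt(N)*(-88 - 2*N) (f(N) = -2*((-88 - N) - N)*sqrt(N) = -2*(-88 - 2*N)*sqrt(N) = -2*sqrt(N)*(-88 - 2*N))
sqrt(f(J(0, -14)) + O) = sqrt(4*sqrt(6)*(44 + 6) + 13610/37) = sqrt(4*sqrt(6)*50 + 13610/37) = sqrt(200*sqrt(6) + 13610/37) = sqrt(13610/37 + 200*sqrt(6))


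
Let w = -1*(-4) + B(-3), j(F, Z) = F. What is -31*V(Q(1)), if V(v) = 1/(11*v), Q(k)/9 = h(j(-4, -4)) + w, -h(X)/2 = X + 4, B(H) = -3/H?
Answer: -31/495 ≈ -0.062626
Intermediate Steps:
h(X) = -8 - 2*X (h(X) = -2*(X + 4) = -2*(4 + X) = -8 - 2*X)
w = 5 (w = -1*(-4) - 3/(-3) = 4 - 3*(-⅓) = 4 + 1 = 5)
Q(k) = 45 (Q(k) = 9*((-8 - 2*(-4)) + 5) = 9*((-8 + 8) + 5) = 9*(0 + 5) = 9*5 = 45)
V(v) = 1/(11*v)
-31*V(Q(1)) = -31/(11*45) = -31*1/495 = -31/495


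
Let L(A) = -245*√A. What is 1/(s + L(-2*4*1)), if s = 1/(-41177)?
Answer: 41177*I/(-I + 20176730*√2) ≈ -5.0573e-11 + 0.0014431*I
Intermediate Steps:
s = -1/41177 ≈ -2.4285e-5
1/(s + L(-2*4*1)) = 1/(-1/41177 - 245*2*I*√2) = 1/(-1/41177 - 490*I*√2)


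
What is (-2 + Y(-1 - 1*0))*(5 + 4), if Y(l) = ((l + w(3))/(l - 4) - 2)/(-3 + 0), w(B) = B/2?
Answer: -117/10 ≈ -11.700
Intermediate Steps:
w(B) = B/2 (w(B) = B*(½) = B/2)
Y(l) = ⅔ - (3/2 + l)/(3*(-4 + l)) (Y(l) = ((l + (½)*3)/(l - 4) - 2)/(-3 + 0) = ((l + 3/2)/(-4 + l) - 2)/(-3) = ((3/2 + l)/(-4 + l) - 2)*(-⅓) = (-2 + (3/2 + l)/(-4 + l))*(-⅓) = ⅔ - (3/2 + l)/(3*(-4 + l)))
(-2 + Y(-1 - 1*0))*(5 + 4) = (-2 + (-19 + 2*(-1 - 1*0))/(6*(-4 + (-1 - 1*0))))*(5 + 4) = (-2 + (-19 + 2*(-1 + 0))/(6*(-4 + (-1 + 0))))*9 = (-2 + (-19 + 2*(-1))/(6*(-4 - 1)))*9 = (-2 + (⅙)*(-19 - 2)/(-5))*9 = (-2 + (⅙)*(-⅕)*(-21))*9 = (-2 + 7/10)*9 = -13/10*9 = -117/10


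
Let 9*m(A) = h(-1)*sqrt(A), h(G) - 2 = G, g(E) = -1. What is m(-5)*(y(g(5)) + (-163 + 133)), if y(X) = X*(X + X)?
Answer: -28*I*sqrt(5)/9 ≈ -6.9567*I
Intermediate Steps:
h(G) = 2 + G
y(X) = 2*X**2 (y(X) = X*(2*X) = 2*X**2)
m(A) = sqrt(A)/9 (m(A) = ((2 - 1)*sqrt(A))/9 = (1*sqrt(A))/9 = sqrt(A)/9)
m(-5)*(y(g(5)) + (-163 + 133)) = (sqrt(-5)/9)*(2*(-1)**2 + (-163 + 133)) = ((I*sqrt(5))/9)*(2*1 - 30) = (I*sqrt(5)/9)*(2 - 30) = (I*sqrt(5)/9)*(-28) = -28*I*sqrt(5)/9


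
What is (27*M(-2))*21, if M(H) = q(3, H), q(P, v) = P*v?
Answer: -3402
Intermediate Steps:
M(H) = 3*H
(27*M(-2))*21 = (27*(3*(-2)))*21 = (27*(-6))*21 = -162*21 = -3402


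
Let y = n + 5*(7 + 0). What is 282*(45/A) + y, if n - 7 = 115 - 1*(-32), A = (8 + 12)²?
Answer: 8829/40 ≈ 220.73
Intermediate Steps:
A = 400 (A = 20² = 400)
n = 154 (n = 7 + (115 - 1*(-32)) = 7 + (115 + 32) = 7 + 147 = 154)
y = 189 (y = 154 + 5*(7 + 0) = 154 + 5*7 = 154 + 35 = 189)
282*(45/A) + y = 282*(45/400) + 189 = 282*(45*(1/400)) + 189 = 282*(9/80) + 189 = 1269/40 + 189 = 8829/40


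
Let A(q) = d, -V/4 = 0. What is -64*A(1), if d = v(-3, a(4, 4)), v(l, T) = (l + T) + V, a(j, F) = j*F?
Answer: -832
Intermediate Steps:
a(j, F) = F*j
V = 0 (V = -4*0 = 0)
v(l, T) = T + l (v(l, T) = (l + T) + 0 = (T + l) + 0 = T + l)
d = 13 (d = 4*4 - 3 = 16 - 3 = 13)
A(q) = 13
-64*A(1) = -64*13 = -832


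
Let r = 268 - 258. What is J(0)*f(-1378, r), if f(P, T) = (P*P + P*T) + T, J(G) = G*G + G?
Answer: 0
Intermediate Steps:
J(G) = G + G**2 (J(G) = G**2 + G = G + G**2)
r = 10
f(P, T) = T + P**2 + P*T (f(P, T) = (P**2 + P*T) + T = T + P**2 + P*T)
J(0)*f(-1378, r) = (0*(1 + 0))*(10 + (-1378)**2 - 1378*10) = (0*1)*(10 + 1898884 - 13780) = 0*1885114 = 0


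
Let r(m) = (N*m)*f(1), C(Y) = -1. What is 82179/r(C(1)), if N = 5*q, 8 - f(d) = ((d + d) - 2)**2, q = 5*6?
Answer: -27393/400 ≈ -68.483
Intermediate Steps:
q = 30
f(d) = 8 - (-2 + 2*d)**2 (f(d) = 8 - ((d + d) - 2)**2 = 8 - (2*d - 2)**2 = 8 - (-2 + 2*d)**2)
N = 150 (N = 5*30 = 150)
r(m) = 1200*m (r(m) = (150*m)*(8 - 4*(-1 + 1)**2) = (150*m)*(8 - 4*0**2) = (150*m)*(8 - 4*0) = (150*m)*(8 + 0) = (150*m)*8 = 1200*m)
82179/r(C(1)) = 82179/((1200*(-1))) = 82179/(-1200) = 82179*(-1/1200) = -27393/400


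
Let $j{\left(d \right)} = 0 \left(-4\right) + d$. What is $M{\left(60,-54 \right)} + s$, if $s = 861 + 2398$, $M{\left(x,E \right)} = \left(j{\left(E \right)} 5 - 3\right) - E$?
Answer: $3040$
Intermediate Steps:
$j{\left(d \right)} = d$ ($j{\left(d \right)} = 0 + d = d$)
$M{\left(x,E \right)} = -3 + 4 E$ ($M{\left(x,E \right)} = \left(E 5 - 3\right) - E = \left(5 E - 3\right) - E = \left(-3 + 5 E\right) - E = -3 + 4 E$)
$s = 3259$
$M{\left(60,-54 \right)} + s = \left(-3 + 4 \left(-54\right)\right) + 3259 = \left(-3 - 216\right) + 3259 = -219 + 3259 = 3040$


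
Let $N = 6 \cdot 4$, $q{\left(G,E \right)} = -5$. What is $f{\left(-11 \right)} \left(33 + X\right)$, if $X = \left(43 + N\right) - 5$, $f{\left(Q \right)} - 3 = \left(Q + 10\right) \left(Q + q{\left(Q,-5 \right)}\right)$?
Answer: $1805$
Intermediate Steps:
$f{\left(Q \right)} = 3 + \left(-5 + Q\right) \left(10 + Q\right)$ ($f{\left(Q \right)} = 3 + \left(Q + 10\right) \left(Q - 5\right) = 3 + \left(10 + Q\right) \left(-5 + Q\right) = 3 + \left(-5 + Q\right) \left(10 + Q\right)$)
$N = 24$
$X = 62$ ($X = \left(43 + 24\right) - 5 = 67 - 5 = 62$)
$f{\left(-11 \right)} \left(33 + X\right) = \left(-47 + \left(-11\right)^{2} + 5 \left(-11\right)\right) \left(33 + 62\right) = \left(-47 + 121 - 55\right) 95 = 19 \cdot 95 = 1805$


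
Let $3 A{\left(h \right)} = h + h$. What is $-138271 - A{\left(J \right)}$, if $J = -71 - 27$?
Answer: $- \frac{414617}{3} \approx -1.3821 \cdot 10^{5}$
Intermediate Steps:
$J = -98$
$A{\left(h \right)} = \frac{2 h}{3}$ ($A{\left(h \right)} = \frac{h + h}{3} = \frac{2 h}{3}$)
$-138271 - A{\left(J \right)} = -138271 - \frac{2}{3} \left(-98\right) = -138271 - - \frac{196}{3} = -138271 + \frac{196}{3} = - \frac{414617}{3}$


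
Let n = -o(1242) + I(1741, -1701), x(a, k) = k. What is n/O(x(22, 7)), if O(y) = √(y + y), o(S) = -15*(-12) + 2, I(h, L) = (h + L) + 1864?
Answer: 123*√14 ≈ 460.22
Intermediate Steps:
I(h, L) = 1864 + L + h (I(h, L) = (L + h) + 1864 = 1864 + L + h)
o(S) = 182 (o(S) = 180 + 2 = 182)
O(y) = √2*√y (O(y) = √(2*y) = √2*√y)
n = 1722 (n = -1*182 + (1864 - 1701 + 1741) = -182 + 1904 = 1722)
n/O(x(22, 7)) = 1722/((√2*√7)) = 1722/(√14) = 1722*(√14/14) = 123*√14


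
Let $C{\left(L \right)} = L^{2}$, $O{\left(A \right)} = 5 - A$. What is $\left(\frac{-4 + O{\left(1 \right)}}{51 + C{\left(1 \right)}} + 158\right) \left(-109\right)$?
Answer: $-17222$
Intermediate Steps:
$\left(\frac{-4 + O{\left(1 \right)}}{51 + C{\left(1 \right)}} + 158\right) \left(-109\right) = \left(\frac{-4 + \left(5 - 1\right)}{51 + 1^{2}} + 158\right) \left(-109\right) = \left(\frac{-4 + \left(5 - 1\right)}{51 + 1} + 158\right) \left(-109\right) = \left(\frac{-4 + 4}{52} + 158\right) \left(-109\right) = \left(0 \cdot \frac{1}{52} + 158\right) \left(-109\right) = \left(0 + 158\right) \left(-109\right) = 158 \left(-109\right) = -17222$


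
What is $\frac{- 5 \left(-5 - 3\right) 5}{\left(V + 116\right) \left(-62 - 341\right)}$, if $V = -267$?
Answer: $\frac{200}{60853} \approx 0.0032866$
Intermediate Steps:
$\frac{- 5 \left(-5 - 3\right) 5}{\left(V + 116\right) \left(-62 - 341\right)} = \frac{- 5 \left(-5 - 3\right) 5}{\left(-267 + 116\right) \left(-62 - 341\right)} = \frac{\left(-5\right) \left(-8\right) 5}{\left(-151\right) \left(-403\right)} = \frac{40 \cdot 5}{60853} = 200 \cdot \frac{1}{60853} = \frac{200}{60853}$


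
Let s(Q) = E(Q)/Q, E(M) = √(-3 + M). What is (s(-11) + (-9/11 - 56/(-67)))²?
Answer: (-13 + 67*I*√14)²/543169 ≈ -0.11539 - 0.012*I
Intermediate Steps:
s(Q) = √(-3 + Q)/Q
(s(-11) + (-9/11 - 56/(-67)))² = (√(-3 - 11)/(-11) + (-9/11 - 56/(-67)))² = (-I*√14/11 + (-9*1/11 - 56*(-1/67)))² = (-I*√14/11 + (-9/11 + 56/67))² = (-I*√14/11 + 13/737)² = (13/737 - I*√14/11)²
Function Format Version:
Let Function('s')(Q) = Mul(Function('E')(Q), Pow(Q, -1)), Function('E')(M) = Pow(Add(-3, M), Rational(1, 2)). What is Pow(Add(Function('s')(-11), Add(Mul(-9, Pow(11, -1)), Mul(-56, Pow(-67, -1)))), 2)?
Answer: Mul(Rational(1, 543169), Pow(Add(-13, Mul(67, I, Pow(14, Rational(1, 2)))), 2)) ≈ Add(-0.11539, Mul(-0.012000, I))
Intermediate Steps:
Function('s')(Q) = Mul(Pow(Q, -1), Pow(Add(-3, Q), Rational(1, 2))) (Function('s')(Q) = Mul(Pow(Add(-3, Q), Rational(1, 2)), Pow(Q, -1)) = Mul(Pow(Q, -1), Pow(Add(-3, Q), Rational(1, 2))))
Pow(Add(Function('s')(-11), Add(Mul(-9, Pow(11, -1)), Mul(-56, Pow(-67, -1)))), 2) = Pow(Add(Mul(Pow(-11, -1), Pow(Add(-3, -11), Rational(1, 2))), Add(Mul(-9, Pow(11, -1)), Mul(-56, Pow(-67, -1)))), 2) = Pow(Add(Mul(Rational(-1, 11), Pow(-14, Rational(1, 2))), Add(Mul(-9, Rational(1, 11)), Mul(-56, Rational(-1, 67)))), 2) = Pow(Add(Mul(Rational(-1, 11), Mul(I, Pow(14, Rational(1, 2)))), Add(Rational(-9, 11), Rational(56, 67))), 2) = Pow(Add(Mul(Rational(-1, 11), I, Pow(14, Rational(1, 2))), Rational(13, 737)), 2) = Pow(Add(Rational(13, 737), Mul(Rational(-1, 11), I, Pow(14, Rational(1, 2)))), 2)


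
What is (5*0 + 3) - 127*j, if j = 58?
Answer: -7363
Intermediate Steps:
(5*0 + 3) - 127*j = (5*0 + 3) - 127*58 = (0 + 3) - 7366 = 3 - 7366 = -7363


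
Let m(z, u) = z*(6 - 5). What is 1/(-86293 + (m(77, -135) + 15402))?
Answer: -1/70814 ≈ -1.4121e-5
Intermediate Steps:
m(z, u) = z (m(z, u) = z*1 = z)
1/(-86293 + (m(77, -135) + 15402)) = 1/(-86293 + (77 + 15402)) = 1/(-86293 + 15479) = 1/(-70814) = -1/70814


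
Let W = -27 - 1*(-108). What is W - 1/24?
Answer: 1943/24 ≈ 80.958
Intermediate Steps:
W = 81 (W = -27 + 108 = 81)
W - 1/24 = 81 - 1/24 = 1943/24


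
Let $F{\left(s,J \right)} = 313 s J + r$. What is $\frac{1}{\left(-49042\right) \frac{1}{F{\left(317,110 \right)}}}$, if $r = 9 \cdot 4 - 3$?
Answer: $- \frac{10914343}{49042} \approx -222.55$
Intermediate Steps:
$r = 33$ ($r = 36 - 3 = 33$)
$F{\left(s,J \right)} = 33 + 313 J s$ ($F{\left(s,J \right)} = 313 s J + 33 = 313 J s + 33 = 33 + 313 J s$)
$\frac{1}{\left(-49042\right) \frac{1}{F{\left(317,110 \right)}}} = \frac{1}{\left(-49042\right) \frac{1}{33 + 313 \cdot 110 \cdot 317}} = \frac{1}{\left(-49042\right) \frac{1}{33 + 10914310}} = \frac{1}{\left(-49042\right) \frac{1}{10914343}} = \frac{1}{- \frac{49042}{10914343}} = - \frac{10914343}{49042}$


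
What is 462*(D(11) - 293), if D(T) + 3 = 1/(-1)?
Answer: -137214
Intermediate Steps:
D(T) = -4 (D(T) = -3 + 1/(-1) = -3 - 1 = -4)
462*(D(11) - 293) = 462*(-4 - 293) = 462*(-297) = -137214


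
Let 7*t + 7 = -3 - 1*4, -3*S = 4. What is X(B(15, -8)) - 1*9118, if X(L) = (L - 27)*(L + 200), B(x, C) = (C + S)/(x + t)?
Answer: -22270010/1521 ≈ -14642.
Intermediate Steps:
S = -4/3 (S = -⅓*4 = -4/3 ≈ -1.3333)
t = -2 (t = -1 + (-3 - 1*4)/7 = -1 + (-3 - 4)/7 = -1 + (⅐)*(-7) = -1 - 1 = -2)
B(x, C) = (-4/3 + C)/(-2 + x) (B(x, C) = (C - 4/3)/(x - 2) = (-4/3 + C)/(-2 + x))
X(L) = (-27 + L)*(200 + L)
X(B(15, -8)) - 1*9118 = (-5400 + ((-4/3 - 8)/(-2 + 15))² + 173*((-4/3 - 8)/(-2 + 15))) - 1*9118 = (-5400 + (-28/3/13)² + 173*(-28/3/13)) - 9118 = (-5400 + ((1/13)*(-28/3))² + 173*((1/13)*(-28/3))) - 9118 = (-5400 + (-28/39)² + 173*(-28/39)) - 9118 = (-5400 + 784/1521 - 4844/39) - 9118 = -8401532/1521 - 9118 = -22270010/1521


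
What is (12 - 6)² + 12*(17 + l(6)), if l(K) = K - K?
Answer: 240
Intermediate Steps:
l(K) = 0
(12 - 6)² + 12*(17 + l(6)) = (12 - 6)² + 12*(17 + 0) = 6² + 12*17 = 36 + 204 = 240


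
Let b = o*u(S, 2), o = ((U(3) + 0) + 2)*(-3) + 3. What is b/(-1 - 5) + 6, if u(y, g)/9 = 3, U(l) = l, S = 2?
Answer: 60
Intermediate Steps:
u(y, g) = 27 (u(y, g) = 9*3 = 27)
o = -12 (o = ((3 + 0) + 2)*(-3) + 3 = (3 + 2)*(-3) + 3 = 5*(-3) + 3 = -15 + 3 = -12)
b = -324 (b = -12*27 = -324)
b/(-1 - 5) + 6 = -324/(-1 - 5) + 6 = -324/(-6) + 6 = -324*(-⅙) + 6 = 54 + 6 = 60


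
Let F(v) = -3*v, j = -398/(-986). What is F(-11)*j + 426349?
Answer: 210196624/493 ≈ 4.2636e+5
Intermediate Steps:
j = 199/493 (j = -398*(-1/986) = 199/493 ≈ 0.40365)
F(-11)*j + 426349 = -3*(-11)*(199/493) + 426349 = 33*(199/493) + 426349 = 6567/493 + 426349 = 210196624/493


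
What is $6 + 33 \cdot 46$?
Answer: $1524$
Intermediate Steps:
$6 + 33 \cdot 46 = 6 + 1518 = 1524$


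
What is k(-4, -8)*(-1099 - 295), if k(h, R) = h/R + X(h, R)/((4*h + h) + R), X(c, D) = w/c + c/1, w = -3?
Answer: -48093/56 ≈ -858.80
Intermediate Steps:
X(c, D) = c - 3/c (X(c, D) = -3/c + c/1 = -3/c + c*1 = -3/c + c = c - 3/c)
k(h, R) = h/R + (h - 3/h)/(R + 5*h) (k(h, R) = h/R + (h - 3/h)/((4*h + h) + R) = h/R + (h - 3/h)/(5*h + R) = h/R + (h - 3/h)/(R + 5*h))
k(-4, -8)*(-1099 - 295) = ((-8*(-3 + (-4)²) + (-4)²*(-8 + 5*(-4)))/(-8*(-4)*(-8 + 5*(-4))))*(-1099 - 295) = -⅛*(-¼)*(-8*(-3 + 16) + 16*(-8 - 20))/(-8 - 20)*(-1394) = -⅛*(-¼)*(-8*13 + 16*(-28))/(-28)*(-1394) = -⅛*(-¼)*(-1/28)*(-104 - 448)*(-1394) = -⅛*(-¼)*(-1/28)*(-552)*(-1394) = (69/112)*(-1394) = -48093/56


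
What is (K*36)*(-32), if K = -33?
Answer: 38016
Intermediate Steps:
(K*36)*(-32) = -33*36*(-32) = -1188*(-32) = 38016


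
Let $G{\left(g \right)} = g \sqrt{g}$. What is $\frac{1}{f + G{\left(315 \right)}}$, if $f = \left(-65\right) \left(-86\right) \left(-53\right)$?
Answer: $- \frac{59254}{17548931405} - \frac{189 \sqrt{35}}{17548931405} \approx -3.4402 \cdot 10^{-6}$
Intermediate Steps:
$G{\left(g \right)} = g^{\frac{3}{2}}$
$f = -296270$ ($f = 5590 \left(-53\right) = -296270$)
$\frac{1}{f + G{\left(315 \right)}} = \frac{1}{-296270 + 315^{\frac{3}{2}}} = \frac{1}{-296270 + 945 \sqrt{35}}$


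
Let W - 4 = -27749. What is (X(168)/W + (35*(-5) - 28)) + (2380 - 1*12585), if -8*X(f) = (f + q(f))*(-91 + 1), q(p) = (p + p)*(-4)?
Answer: -57751346/5549 ≈ -10408.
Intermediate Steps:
W = -27745 (W = 4 - 27749 = -27745)
q(p) = -8*p (q(p) = (2*p)*(-4) = -8*p)
X(f) = -315*f/4 (X(f) = -(f - 8*f)*(-91 + 1)/8 = -(-7*f)*(-90)/8 = -315*f/4)
(X(168)/W + (35*(-5) - 28)) + (2380 - 1*12585) = (-315/4*168/(-27745) + (35*(-5) - 28)) + (2380 - 1*12585) = (-13230*(-1/27745) + (-175 - 28)) + (2380 - 12585) = (2646/5549 - 203) - 10205 = -1123801/5549 - 10205 = -57751346/5549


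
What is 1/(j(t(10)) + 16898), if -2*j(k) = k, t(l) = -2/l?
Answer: 10/168981 ≈ 5.9178e-5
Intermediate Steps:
t(l) = -2/l
j(k) = -k/2
1/(j(t(10)) + 16898) = 1/(-(-1)/10 + 16898) = 1/(-½*(-⅕) + 16898) = 1/(⅒ + 16898) = 1/(168981/10) = 10/168981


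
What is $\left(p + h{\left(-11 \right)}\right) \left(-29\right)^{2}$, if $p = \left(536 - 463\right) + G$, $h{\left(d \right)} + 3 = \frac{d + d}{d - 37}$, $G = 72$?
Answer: $\frac{2875379}{24} \approx 1.1981 \cdot 10^{5}$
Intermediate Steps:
$h{\left(d \right)} = -3 + \frac{2 d}{-37 + d}$ ($h{\left(d \right)} = -3 + \frac{d + d}{d - 37} = -3 + \frac{2 d}{-37 + d}$)
$p = 145$ ($p = \left(536 - 463\right) + 72 = 73 + 72 = 145$)
$\left(p + h{\left(-11 \right)}\right) \left(-29\right)^{2} = \left(145 + \frac{111 - -11}{-37 - 11}\right) \left(-29\right)^{2} = \left(145 + \frac{111 + 11}{-48}\right) 841 = \left(145 - \frac{61}{24}\right) 841 = \frac{3419}{24} \cdot 841 = \frac{2875379}{24}$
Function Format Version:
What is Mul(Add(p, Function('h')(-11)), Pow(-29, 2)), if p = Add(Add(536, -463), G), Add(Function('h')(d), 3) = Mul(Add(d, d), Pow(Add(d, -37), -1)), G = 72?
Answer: Rational(2875379, 24) ≈ 1.1981e+5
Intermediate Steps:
Function('h')(d) = Add(-3, Mul(2, d, Pow(Add(-37, d), -1))) (Function('h')(d) = Add(-3, Mul(Add(d, d), Pow(Add(d, -37), -1))) = Add(-3, Mul(Mul(2, d), Pow(Add(-37, d), -1))) = Add(-3, Mul(2, d, Pow(Add(-37, d), -1))))
p = 145 (p = Add(Add(536, -463), 72) = Add(73, 72) = 145)
Mul(Add(p, Function('h')(-11)), Pow(-29, 2)) = Mul(Add(145, Mul(Pow(Add(-37, -11), -1), Add(111, Mul(-1, -11)))), Pow(-29, 2)) = Mul(Add(145, Mul(Pow(-48, -1), Add(111, 11))), 841) = Mul(Add(145, Mul(Rational(-1, 48), 122)), 841) = Mul(Add(145, Rational(-61, 24)), 841) = Mul(Rational(3419, 24), 841) = Rational(2875379, 24)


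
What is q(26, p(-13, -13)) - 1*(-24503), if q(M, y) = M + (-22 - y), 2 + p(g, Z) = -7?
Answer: 24516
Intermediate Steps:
p(g, Z) = -9 (p(g, Z) = -2 - 7 = -9)
q(M, y) = -22 + M - y
q(26, p(-13, -13)) - 1*(-24503) = (-22 + 26 - 1*(-9)) - 1*(-24503) = (-22 + 26 + 9) + 24503 = 13 + 24503 = 24516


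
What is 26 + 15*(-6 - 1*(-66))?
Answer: 926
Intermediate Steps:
26 + 15*(-6 - 1*(-66)) = 26 + 15*(-6 + 66) = 26 + 15*60 = 26 + 900 = 926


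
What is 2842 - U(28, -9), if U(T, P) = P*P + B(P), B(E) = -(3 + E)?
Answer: 2755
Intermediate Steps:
B(E) = -3 - E
U(T, P) = -3 + P**2 - P (U(T, P) = P*P + (-3 - P) = P**2 + (-3 - P) = -3 + P**2 - P)
2842 - U(28, -9) = 2842 - (-3 + (-9)**2 - 1*(-9)) = 2842 - (-3 + 81 + 9) = 2842 - 1*87 = 2842 - 87 = 2755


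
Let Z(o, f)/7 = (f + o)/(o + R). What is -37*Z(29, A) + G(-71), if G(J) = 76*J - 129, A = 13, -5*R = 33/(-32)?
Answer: -27558805/4673 ≈ -5897.5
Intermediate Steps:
R = 33/160 (R = -33/(5*(-32)) = -33*(-1)/(5*32) = -⅕*(-33/32) = 33/160 ≈ 0.20625)
Z(o, f) = 7*(f + o)/(33/160 + o) (Z(o, f) = 7*((f + o)/(o + 33/160)) = 7*((f + o)/(33/160 + o)) = 7*(f + o)/(33/160 + o))
G(J) = -129 + 76*J
-37*Z(29, A) + G(-71) = -41440*(13 + 29)/(33 + 160*29) + (-129 + 76*(-71)) = -41440*42/(33 + 4640) + (-129 - 5396) = -41440*42/4673 - 5525 = -37*47040/4673 - 5525 = -1740480/4673 - 5525 = -27558805/4673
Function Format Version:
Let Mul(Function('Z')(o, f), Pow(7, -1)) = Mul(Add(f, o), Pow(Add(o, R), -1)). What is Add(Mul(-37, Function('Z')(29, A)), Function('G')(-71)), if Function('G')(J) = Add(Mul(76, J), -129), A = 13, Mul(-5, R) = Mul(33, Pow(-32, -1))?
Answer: Rational(-27558805, 4673) ≈ -5897.5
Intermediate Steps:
R = Rational(33, 160) (R = Mul(Rational(-1, 5), Mul(33, Pow(-32, -1))) = Mul(Rational(-1, 5), Mul(33, Rational(-1, 32))) = Mul(Rational(-1, 5), Rational(-33, 32)) = Rational(33, 160) ≈ 0.20625)
Function('Z')(o, f) = Mul(7, Pow(Add(Rational(33, 160), o), -1), Add(f, o)) (Function('Z')(o, f) = Mul(7, Mul(Add(f, o), Pow(Add(o, Rational(33, 160)), -1))) = Mul(7, Mul(Add(f, o), Pow(Add(Rational(33, 160), o), -1))) = Mul(7, Mul(Pow(Add(Rational(33, 160), o), -1), Add(f, o))) = Mul(7, Pow(Add(Rational(33, 160), o), -1), Add(f, o)))
Function('G')(J) = Add(-129, Mul(76, J))
Add(Mul(-37, Function('Z')(29, A)), Function('G')(-71)) = Add(Mul(-37, Mul(1120, Pow(Add(33, Mul(160, 29)), -1), Add(13, 29))), Add(-129, Mul(76, -71))) = Add(Mul(-37, Mul(1120, Pow(Add(33, 4640), -1), 42)), Add(-129, -5396)) = Add(Mul(-37, Mul(1120, Pow(4673, -1), 42)), -5525) = Add(Mul(-37, Mul(1120, Rational(1, 4673), 42)), -5525) = Add(Mul(-37, Rational(47040, 4673)), -5525) = Add(Rational(-1740480, 4673), -5525) = Rational(-27558805, 4673)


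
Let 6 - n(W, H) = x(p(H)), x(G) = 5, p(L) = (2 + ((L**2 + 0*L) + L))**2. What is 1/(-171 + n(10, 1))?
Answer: -1/170 ≈ -0.0058824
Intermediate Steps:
p(L) = (2 + L + L**2)**2 (p(L) = (2 + ((L**2 + 0) + L))**2 = (2 + (L**2 + L))**2 = (2 + (L + L**2))**2 = (2 + L + L**2)**2)
n(W, H) = 1 (n(W, H) = 6 - 1*5 = 6 - 5 = 1)
1/(-171 + n(10, 1)) = 1/(-171 + 1) = 1/(-170) = -1/170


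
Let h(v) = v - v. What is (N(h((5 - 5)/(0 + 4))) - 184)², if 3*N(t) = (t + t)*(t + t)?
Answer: 33856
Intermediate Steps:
h(v) = 0
N(t) = 4*t²/3 (N(t) = ((t + t)*(t + t))/3 = ((2*t)*(2*t))/3 = (4*t²)/3 = 4*t²/3)
(N(h((5 - 5)/(0 + 4))) - 184)² = ((4/3)*0² - 184)² = ((4/3)*0 - 184)² = (0 - 184)² = (-184)² = 33856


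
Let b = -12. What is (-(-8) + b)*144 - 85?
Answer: -661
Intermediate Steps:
(-(-8) + b)*144 - 85 = (-(-8) - 12)*144 - 85 = (-2*(-4) - 12)*144 - 85 = (8 - 12)*144 - 85 = -4*144 - 85 = -576 - 85 = -661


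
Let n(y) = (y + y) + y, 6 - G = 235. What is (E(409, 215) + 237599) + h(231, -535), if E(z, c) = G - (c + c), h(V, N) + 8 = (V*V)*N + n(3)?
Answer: -28311194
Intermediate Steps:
G = -229 (G = 6 - 1*235 = 6 - 235 = -229)
n(y) = 3*y (n(y) = 2*y + y = 3*y)
h(V, N) = 1 + N*V² (h(V, N) = -8 + ((V*V)*N + 3*3) = -8 + (V²*N + 9) = -8 + (N*V² + 9) = -8 + (9 + N*V²) = 1 + N*V²)
E(z, c) = -229 - 2*c (E(z, c) = -229 - (c + c) = -229 - 2*c)
(E(409, 215) + 237599) + h(231, -535) = ((-229 - 2*215) + 237599) + (1 - 535*231²) = ((-229 - 430) + 237599) + (1 - 535*53361) = (-659 + 237599) + (1 - 28548135) = 236940 - 28548134 = -28311194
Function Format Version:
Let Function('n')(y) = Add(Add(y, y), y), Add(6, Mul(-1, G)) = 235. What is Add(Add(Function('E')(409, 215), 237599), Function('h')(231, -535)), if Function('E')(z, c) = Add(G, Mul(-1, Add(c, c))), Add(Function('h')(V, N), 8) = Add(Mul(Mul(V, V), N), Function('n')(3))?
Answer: -28311194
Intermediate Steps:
G = -229 (G = Add(6, Mul(-1, 235)) = Add(6, -235) = -229)
Function('n')(y) = Mul(3, y) (Function('n')(y) = Add(Mul(2, y), y) = Mul(3, y))
Function('h')(V, N) = Add(1, Mul(N, Pow(V, 2))) (Function('h')(V, N) = Add(-8, Add(Mul(Mul(V, V), N), Mul(3, 3))) = Add(-8, Add(Mul(Pow(V, 2), N), 9)) = Add(-8, Add(Mul(N, Pow(V, 2)), 9)) = Add(-8, Add(9, Mul(N, Pow(V, 2)))) = Add(1, Mul(N, Pow(V, 2))))
Function('E')(z, c) = Add(-229, Mul(-2, c)) (Function('E')(z, c) = Add(-229, Mul(-1, Add(c, c))) = Add(-229, Mul(-1, Mul(2, c))) = Add(-229, Mul(-2, c)))
Add(Add(Function('E')(409, 215), 237599), Function('h')(231, -535)) = Add(Add(Add(-229, Mul(-2, 215)), 237599), Add(1, Mul(-535, Pow(231, 2)))) = Add(Add(Add(-229, -430), 237599), Add(1, Mul(-535, 53361))) = Add(Add(-659, 237599), Add(1, -28548135)) = Add(236940, -28548134) = -28311194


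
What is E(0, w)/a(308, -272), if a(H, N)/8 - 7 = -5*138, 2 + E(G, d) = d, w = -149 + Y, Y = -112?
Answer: 263/5464 ≈ 0.048133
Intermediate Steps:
w = -261 (w = -149 - 112 = -261)
E(G, d) = -2 + d
a(H, N) = -5464 (a(H, N) = 56 + 8*(-5*138) = 56 + 8*(-690) = 56 - 5520 = -5464)
E(0, w)/a(308, -272) = (-2 - 261)/(-5464) = -263*(-1/5464) = 263/5464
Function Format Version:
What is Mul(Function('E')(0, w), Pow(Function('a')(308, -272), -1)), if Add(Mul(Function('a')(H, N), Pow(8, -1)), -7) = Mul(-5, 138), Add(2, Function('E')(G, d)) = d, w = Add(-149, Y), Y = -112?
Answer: Rational(263, 5464) ≈ 0.048133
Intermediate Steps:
w = -261 (w = Add(-149, -112) = -261)
Function('E')(G, d) = Add(-2, d)
Function('a')(H, N) = -5464 (Function('a')(H, N) = Add(56, Mul(8, Mul(-5, 138))) = Add(56, Mul(8, -690)) = Add(56, -5520) = -5464)
Mul(Function('E')(0, w), Pow(Function('a')(308, -272), -1)) = Mul(Add(-2, -261), Pow(-5464, -1)) = Mul(-263, Rational(-1, 5464)) = Rational(263, 5464)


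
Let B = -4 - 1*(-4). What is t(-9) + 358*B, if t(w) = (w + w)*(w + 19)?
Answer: -180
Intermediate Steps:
t(w) = 2*w*(19 + w) (t(w) = (2*w)*(19 + w) = 2*w*(19 + w))
B = 0 (B = -4 + 4 = 0)
t(-9) + 358*B = 2*(-9)*(19 - 9) + 358*0 = 2*(-9)*10 + 0 = -180 + 0 = -180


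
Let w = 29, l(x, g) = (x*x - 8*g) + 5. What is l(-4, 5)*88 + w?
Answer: -1643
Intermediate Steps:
l(x, g) = 5 + x² - 8*g (l(x, g) = (x² - 8*g) + 5 = 5 + x² - 8*g)
l(-4, 5)*88 + w = (5 + (-4)² - 8*5)*88 + 29 = (5 + 16 - 40)*88 + 29 = -19*88 + 29 = -1672 + 29 = -1643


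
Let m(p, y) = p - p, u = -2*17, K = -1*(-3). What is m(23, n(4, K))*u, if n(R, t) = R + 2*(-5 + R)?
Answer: 0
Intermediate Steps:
K = 3
n(R, t) = -10 + 3*R (n(R, t) = R + (-10 + 2*R) = -10 + 3*R)
u = -34
m(p, y) = 0
m(23, n(4, K))*u = 0*(-34) = 0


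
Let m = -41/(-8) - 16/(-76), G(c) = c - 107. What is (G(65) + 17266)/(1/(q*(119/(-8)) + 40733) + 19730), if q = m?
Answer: 425732661228/487674490043 ≈ 0.87298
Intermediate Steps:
G(c) = -107 + c
m = 811/152 (m = -41*(-⅛) - 16*(-1/76) = 41/8 + 4/19 = 811/152 ≈ 5.3355)
q = 811/152 ≈ 5.3355
(G(65) + 17266)/(1/(q*(119/(-8)) + 40733) + 19730) = ((-107 + 65) + 17266)/(1/(811*(119/(-8))/152 + 40733) + 19730) = (-42 + 17266)/(1/(811*(119*(-⅛))/152 + 40733) + 19730) = 17224/(1/((811/152)*(-119/8) + 40733) + 19730) = 17224/(1/(-96509/1216 + 40733) + 19730) = 17224/(1/(49434819/1216) + 19730) = 17224/(1216/49434819 + 19730) = 17224/(975348980086/49434819) = 17224*(49434819/975348980086) = 425732661228/487674490043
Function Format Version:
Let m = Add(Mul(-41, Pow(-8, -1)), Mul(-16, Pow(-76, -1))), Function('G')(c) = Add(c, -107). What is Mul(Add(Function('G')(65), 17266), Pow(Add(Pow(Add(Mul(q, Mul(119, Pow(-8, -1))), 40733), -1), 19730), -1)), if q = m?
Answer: Rational(425732661228, 487674490043) ≈ 0.87298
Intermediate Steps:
Function('G')(c) = Add(-107, c)
m = Rational(811, 152) (m = Add(Mul(-41, Rational(-1, 8)), Mul(-16, Rational(-1, 76))) = Add(Rational(41, 8), Rational(4, 19)) = Rational(811, 152) ≈ 5.3355)
q = Rational(811, 152) ≈ 5.3355
Mul(Add(Function('G')(65), 17266), Pow(Add(Pow(Add(Mul(q, Mul(119, Pow(-8, -1))), 40733), -1), 19730), -1)) = Mul(Add(Add(-107, 65), 17266), Pow(Add(Pow(Add(Mul(Rational(811, 152), Mul(119, Pow(-8, -1))), 40733), -1), 19730), -1)) = Mul(Add(-42, 17266), Pow(Add(Pow(Add(Mul(Rational(811, 152), Mul(119, Rational(-1, 8))), 40733), -1), 19730), -1)) = Mul(17224, Pow(Add(Pow(Add(Mul(Rational(811, 152), Rational(-119, 8)), 40733), -1), 19730), -1)) = Mul(17224, Pow(Add(Pow(Add(Rational(-96509, 1216), 40733), -1), 19730), -1)) = Mul(17224, Pow(Add(Pow(Rational(49434819, 1216), -1), 19730), -1)) = Mul(17224, Pow(Add(Rational(1216, 49434819), 19730), -1)) = Mul(17224, Pow(Rational(975348980086, 49434819), -1)) = Mul(17224, Rational(49434819, 975348980086)) = Rational(425732661228, 487674490043)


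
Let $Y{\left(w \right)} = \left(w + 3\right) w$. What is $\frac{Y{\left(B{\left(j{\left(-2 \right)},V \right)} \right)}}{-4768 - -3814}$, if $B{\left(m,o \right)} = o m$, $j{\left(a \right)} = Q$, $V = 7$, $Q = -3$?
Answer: $- \frac{21}{53} \approx -0.39623$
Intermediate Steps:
$j{\left(a \right)} = -3$
$B{\left(m,o \right)} = m o$
$Y{\left(w \right)} = w \left(3 + w\right)$ ($Y{\left(w \right)} = \left(3 + w\right) w = w \left(3 + w\right)$)
$\frac{Y{\left(B{\left(j{\left(-2 \right)},V \right)} \right)}}{-4768 - -3814} = \frac{\left(-3\right) 7 \left(3 - 21\right)}{-4768 - -3814} = \frac{\left(-21\right) \left(3 - 21\right)}{-4768 + 3814} = \frac{\left(-21\right) \left(-18\right)}{-954} = 378 \left(- \frac{1}{954}\right) = - \frac{21}{53}$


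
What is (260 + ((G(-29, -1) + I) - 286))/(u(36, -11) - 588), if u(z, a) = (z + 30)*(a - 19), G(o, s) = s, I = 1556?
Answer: -1529/2568 ≈ -0.59540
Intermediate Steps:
u(z, a) = (-19 + a)*(30 + z) (u(z, a) = (30 + z)*(-19 + a) = (-19 + a)*(30 + z))
(260 + ((G(-29, -1) + I) - 286))/(u(36, -11) - 588) = (260 + ((-1 + 1556) - 286))/((-570 - 19*36 + 30*(-11) - 11*36) - 588) = (260 + (1555 - 286))/((-570 - 684 - 330 - 396) - 588) = (260 + 1269)/(-1980 - 588) = 1529/(-2568) = 1529*(-1/2568) = -1529/2568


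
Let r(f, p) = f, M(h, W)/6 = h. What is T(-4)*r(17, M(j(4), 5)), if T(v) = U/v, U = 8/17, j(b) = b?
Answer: -2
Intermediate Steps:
M(h, W) = 6*h
U = 8/17 (U = 8*(1/17) = 8/17 ≈ 0.47059)
T(v) = 8/(17*v)
T(-4)*r(17, M(j(4), 5)) = ((8/17)/(-4))*17 = ((8/17)*(-1/4))*17 = -2/17*17 = -2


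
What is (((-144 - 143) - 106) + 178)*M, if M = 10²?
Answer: -21500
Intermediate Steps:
M = 100
(((-144 - 143) - 106) + 178)*M = (((-144 - 143) - 106) + 178)*100 = ((-287 - 106) + 178)*100 = (-393 + 178)*100 = -215*100 = -21500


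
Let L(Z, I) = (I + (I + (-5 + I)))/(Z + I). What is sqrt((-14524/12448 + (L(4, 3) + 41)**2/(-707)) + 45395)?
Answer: sqrt(2691705636567654490)/7700644 ≈ 213.05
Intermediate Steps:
L(Z, I) = (-5 + 3*I)/(I + Z) (L(Z, I) = (I + (-5 + 2*I))/(I + Z) = (-5 + 3*I)/(I + Z))
sqrt((-14524/12448 + (L(4, 3) + 41)**2/(-707)) + 45395) = sqrt((-14524/12448 + ((-5 + 3*3)/(3 + 4) + 41)**2/(-707)) + 45395) = sqrt((-14524*1/12448 + ((-5 + 9)/7 + 41)**2*(-1/707)) + 45395) = sqrt((-3631/3112 + ((1/7)*4 + 41)**2*(-1/707)) + 45395) = sqrt((-3631/3112 + (4/7 + 41)**2*(-1/707)) + 45395) = sqrt((-3631/3112 + (291/7)**2*(-1/707)) + 45395) = sqrt((-3631/3112 + (84681/49)*(-1/707)) + 45395) = sqrt((-3631/3112 - 84681/34643) + 45395) = sqrt(-389316005/107809016 + 45395) = sqrt(4893600965315/107809016) = sqrt(2691705636567654490)/7700644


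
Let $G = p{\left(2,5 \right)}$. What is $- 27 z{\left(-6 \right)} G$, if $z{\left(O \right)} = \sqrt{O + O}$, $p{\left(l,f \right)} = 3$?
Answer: $- 162 i \sqrt{3} \approx - 280.59 i$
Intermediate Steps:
$z{\left(O \right)} = \sqrt{2} \sqrt{O}$ ($z{\left(O \right)} = \sqrt{2 O} = \sqrt{2} \sqrt{O}$)
$G = 3$
$- 27 z{\left(-6 \right)} G = - 27 \sqrt{2} \sqrt{-6} \cdot 3 = - 27 \sqrt{2} i \sqrt{6} \cdot 3 = - 27 \cdot 2 i \sqrt{3} \cdot 3 = - 54 i \sqrt{3} \cdot 3 = - 162 i \sqrt{3}$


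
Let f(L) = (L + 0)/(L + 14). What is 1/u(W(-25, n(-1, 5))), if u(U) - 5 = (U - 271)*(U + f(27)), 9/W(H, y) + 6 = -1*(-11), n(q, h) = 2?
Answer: -1025/673259 ≈ -0.0015224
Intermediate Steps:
f(L) = L/(14 + L)
W(H, y) = 9/5 (W(H, y) = 9/(-6 - 1*(-11)) = 9/(-6 + 11) = 9/5)
u(U) = 5 + (-271 + U)*(27/41 + U) (u(U) = 5 + (U - 271)*(U + 27/(14 + 27)) = 5 + (-271 + U)*(U + 27/41) = 5 + (-271 + U)*(27/41 + U))
1/u(W(-25, n(-1, 5))) = 1/(-7112/41 + (9/5)² - 11084/41*9/5) = 1/(-7112/41 + 81/25 - 99756/205) = 1/(-673259/1025) = -1025/673259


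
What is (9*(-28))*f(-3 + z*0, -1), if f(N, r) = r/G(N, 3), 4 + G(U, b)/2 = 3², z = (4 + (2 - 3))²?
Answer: 126/5 ≈ 25.200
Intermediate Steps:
z = 9 (z = (4 - 1)² = 3² = 9)
G(U, b) = 10 (G(U, b) = -8 + 2*3² = -8 + 2*9 = -8 + 18 = 10)
f(N, r) = r/10
(9*(-28))*f(-3 + z*0, -1) = (9*(-28))*((⅒)*(-1)) = -252*(-⅒) = 126/5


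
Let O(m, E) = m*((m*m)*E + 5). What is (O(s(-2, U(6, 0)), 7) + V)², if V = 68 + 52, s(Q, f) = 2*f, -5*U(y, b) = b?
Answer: 14400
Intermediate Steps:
U(y, b) = -b/5
O(m, E) = m*(5 + E*m²) (O(m, E) = m*(m²*E + 5) = m*(E*m² + 5) = m*(5 + E*m²))
V = 120
(O(s(-2, U(6, 0)), 7) + V)² = ((2*(-⅕*0))*(5 + 7*(2*(-⅕*0))²) + 120)² = ((2*0)*(5 + 7*(2*0)²) + 120)² = (0*(5 + 7*0²) + 120)² = (0*(5 + 7*0) + 120)² = (0*(5 + 0) + 120)² = (0*5 + 120)² = (0 + 120)² = 120² = 14400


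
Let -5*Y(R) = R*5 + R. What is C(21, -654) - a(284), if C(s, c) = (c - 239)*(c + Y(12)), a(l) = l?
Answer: 2982986/5 ≈ 5.9660e+5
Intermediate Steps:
Y(R) = -6*R/5 (Y(R) = -(R*5 + R)/5 = -(5*R + R)/5 = -6*R/5)
C(s, c) = (-239 + c)*(-72/5 + c) (C(s, c) = (c - 239)*(c - 6/5*12) = (-239 + c)*(c - 72/5) = (-239 + c)*(-72/5 + c))
C(21, -654) - a(284) = (17208/5 + (-654)² - 1267/5*(-654)) - 1*284 = (17208/5 + 427716 + 828618/5) - 284 = 2984406/5 - 284 = 2982986/5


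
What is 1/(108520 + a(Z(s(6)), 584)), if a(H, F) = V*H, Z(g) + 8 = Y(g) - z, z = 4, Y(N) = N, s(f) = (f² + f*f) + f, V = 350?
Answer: 1/131620 ≈ 7.5976e-6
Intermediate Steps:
s(f) = f + 2*f² (s(f) = (f² + f²) + f = 2*f² + f = f + 2*f²)
Z(g) = -12 + g (Z(g) = -8 + (g - 1*4) = -8 + (g - 4) = -8 + (-4 + g) = -12 + g)
a(H, F) = 350*H
1/(108520 + a(Z(s(6)), 584)) = 1/(108520 + 350*(-12 + 6*(1 + 2*6))) = 1/(108520 + 350*(-12 + 6*(1 + 12))) = 1/(108520 + 350*(-12 + 6*13)) = 1/(108520 + 350*(-12 + 78)) = 1/(108520 + 350*66) = 1/(108520 + 23100) = 1/131620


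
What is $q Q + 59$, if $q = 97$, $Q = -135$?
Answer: $-13036$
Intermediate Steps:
$q Q + 59 = 97 \left(-135\right) + 59 = -13095 + 59 = -13036$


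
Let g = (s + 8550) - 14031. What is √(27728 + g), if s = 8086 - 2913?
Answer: 2*√6855 ≈ 165.59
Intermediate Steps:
s = 5173
g = -308 (g = (5173 + 8550) - 14031 = 13723 - 14031 = -308)
√(27728 + g) = √(27728 - 308) = √27420 = 2*√6855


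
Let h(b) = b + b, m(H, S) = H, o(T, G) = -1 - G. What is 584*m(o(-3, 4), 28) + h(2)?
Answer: -2916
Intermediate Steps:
h(b) = 2*b
584*m(o(-3, 4), 28) + h(2) = 584*(-1 - 1*4) + 2*2 = 584*(-1 - 4) + 4 = 584*(-5) + 4 = -2920 + 4 = -2916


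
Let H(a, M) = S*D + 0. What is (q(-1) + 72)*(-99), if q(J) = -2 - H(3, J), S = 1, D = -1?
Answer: -7029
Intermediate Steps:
H(a, M) = -1 (H(a, M) = 1*(-1) + 0 = -1 + 0 = -1)
q(J) = -1 (q(J) = -2 - 1*(-1) = -2 + 1 = -1)
(q(-1) + 72)*(-99) = (-1 + 72)*(-99) = 71*(-99) = -7029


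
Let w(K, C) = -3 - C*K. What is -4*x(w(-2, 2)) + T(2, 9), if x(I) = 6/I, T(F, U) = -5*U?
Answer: -69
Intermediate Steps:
w(K, C) = -3 - C*K
-4*x(w(-2, 2)) + T(2, 9) = -24/(-3 - 1*2*(-2)) - 5*9 = -24/(-3 + 4) - 45 = -24/1 - 45 = -24 - 45 = -69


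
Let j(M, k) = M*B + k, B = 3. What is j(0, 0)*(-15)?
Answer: 0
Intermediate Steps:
j(M, k) = k + 3*M (j(M, k) = M*3 + k = 3*M + k = k + 3*M)
j(0, 0)*(-15) = (0 + 3*0)*(-15) = (0 + 0)*(-15) = 0*(-15) = 0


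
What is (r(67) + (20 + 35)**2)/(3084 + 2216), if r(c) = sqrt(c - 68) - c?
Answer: 1479/2650 + I/5300 ≈ 0.55811 + 0.00018868*I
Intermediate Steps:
r(c) = sqrt(-68 + c) - c
(r(67) + (20 + 35)**2)/(3084 + 2216) = ((sqrt(-68 + 67) - 1*67) + (20 + 35)**2)/(3084 + 2216) = ((sqrt(-1) - 67) + 55**2)/5300 = ((I - 67) + 3025)*(1/5300) = ((-67 + I) + 3025)*(1/5300) = (2958 + I)*(1/5300) = 1479/2650 + I/5300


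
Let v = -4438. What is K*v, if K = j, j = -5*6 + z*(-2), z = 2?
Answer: 150892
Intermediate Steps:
j = -34 (j = -5*6 + 2*(-2) = -30 - 4 = -34)
K = -34
K*v = -34*(-4438) = 150892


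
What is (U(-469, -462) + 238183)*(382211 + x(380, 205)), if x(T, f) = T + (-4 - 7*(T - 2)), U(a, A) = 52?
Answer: 90515244135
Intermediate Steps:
x(T, f) = 10 - 6*T (x(T, f) = T + (-4 - 7*(-2 + T)) = T + (-4 + (14 - 7*T)) = T + (10 - 7*T) = 10 - 6*T)
(U(-469, -462) + 238183)*(382211 + x(380, 205)) = (52 + 238183)*(382211 + (10 - 6*380)) = 238235*(382211 + (10 - 2280)) = 238235*(382211 - 2270) = 238235*379941 = 90515244135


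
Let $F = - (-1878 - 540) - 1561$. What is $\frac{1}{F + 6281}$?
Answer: $\frac{1}{7138} \approx 0.0001401$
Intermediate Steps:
$F = 857$ ($F = - (-1878 - 540) - 1561 = \left(-1\right) \left(-2418\right) - 1561 = 2418 - 1561 = 857$)
$\frac{1}{F + 6281} = \frac{1}{857 + 6281} = \frac{1}{7138}$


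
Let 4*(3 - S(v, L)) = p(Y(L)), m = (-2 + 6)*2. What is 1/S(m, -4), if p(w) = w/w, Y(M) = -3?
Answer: 4/11 ≈ 0.36364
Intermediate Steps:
m = 8 (m = 4*2 = 8)
p(w) = 1
S(v, L) = 11/4 (S(v, L) = 3 - ¼*1 = 3 - ¼ = 11/4)
1/S(m, -4) = 1/(11/4) = 4/11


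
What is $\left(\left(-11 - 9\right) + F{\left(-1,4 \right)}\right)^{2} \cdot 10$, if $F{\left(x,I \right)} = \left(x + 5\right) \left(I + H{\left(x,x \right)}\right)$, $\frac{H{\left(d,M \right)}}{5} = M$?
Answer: $5760$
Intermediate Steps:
$H{\left(d,M \right)} = 5 M$
$F{\left(x,I \right)} = \left(5 + x\right) \left(I + 5 x\right)$ ($F{\left(x,I \right)} = \left(x + 5\right) \left(I + 5 x\right) = \left(5 + x\right) \left(I + 5 x\right)$)
$\left(\left(-11 - 9\right) + F{\left(-1,4 \right)}\right)^{2} \cdot 10 = \left(\left(-11 - 9\right) + \left(5 \cdot 4 + 5 \left(-1\right)^{2} + 25 \left(-1\right) + 4 \left(-1\right)\right)\right)^{2} \cdot 10 = \left(\left(-11 - 9\right) + \left(20 + 5 \cdot 1 - 25 - 4\right)\right)^{2} \cdot 10 = \left(-20 + \left(20 + 5 - 25 - 4\right)\right)^{2} \cdot 10 = \left(-20 - 4\right)^{2} \cdot 10 = \left(-24\right)^{2} \cdot 10 = 576 \cdot 10 = 5760$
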